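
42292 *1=42292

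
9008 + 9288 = 18296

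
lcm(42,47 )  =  1974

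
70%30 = 10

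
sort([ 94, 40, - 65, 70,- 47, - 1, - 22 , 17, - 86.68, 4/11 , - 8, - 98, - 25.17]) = [ - 98,-86.68, - 65, - 47 , - 25.17 , - 22, - 8 ,  -  1, 4/11, 17 , 40, 70 , 94 ]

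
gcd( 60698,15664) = 1958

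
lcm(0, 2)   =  0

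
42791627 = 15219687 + 27571940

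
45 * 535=24075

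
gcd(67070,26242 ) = 2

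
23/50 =23/50  =  0.46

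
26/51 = 26/51 = 0.51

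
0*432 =0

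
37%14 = 9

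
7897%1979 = 1960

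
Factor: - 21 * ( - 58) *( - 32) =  - 2^6 * 3^1*7^1*29^1 = -  38976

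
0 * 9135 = 0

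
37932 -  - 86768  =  124700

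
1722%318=132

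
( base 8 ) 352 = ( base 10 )234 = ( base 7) 453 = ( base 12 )176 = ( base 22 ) ae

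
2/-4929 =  - 2/4929 = - 0.00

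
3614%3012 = 602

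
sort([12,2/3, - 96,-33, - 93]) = [ - 96, - 93, - 33,2/3,12]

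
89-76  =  13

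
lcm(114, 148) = 8436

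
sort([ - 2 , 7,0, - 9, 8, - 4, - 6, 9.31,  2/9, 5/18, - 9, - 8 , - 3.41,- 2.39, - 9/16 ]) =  [ - 9, - 9, - 8 ,-6, - 4, -3.41, - 2.39, - 2,-9/16 , 0, 2/9,  5/18,7,8,9.31]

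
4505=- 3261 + 7766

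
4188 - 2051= 2137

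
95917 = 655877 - 559960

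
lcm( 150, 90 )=450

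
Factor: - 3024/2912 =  - 2^ (- 1)*3^3*13^(-1 ) =-  27/26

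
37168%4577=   552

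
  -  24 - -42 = 18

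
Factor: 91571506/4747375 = 2^1*5^( - 3 )*13^1 * 157^1 * 163^(-1)*233^( - 1)*22433^1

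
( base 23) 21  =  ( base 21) 25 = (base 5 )142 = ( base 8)57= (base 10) 47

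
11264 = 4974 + 6290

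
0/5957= 0 = 0.00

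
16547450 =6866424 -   -  9681026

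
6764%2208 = 140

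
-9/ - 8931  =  3/2977 = 0.00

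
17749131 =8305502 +9443629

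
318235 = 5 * 63647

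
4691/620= 4691/620 = 7.57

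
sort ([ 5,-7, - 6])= [  -  7, - 6, 5] 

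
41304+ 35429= 76733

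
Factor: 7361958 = 2^1*3^1*1226993^1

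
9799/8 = 9799/8 = 1224.88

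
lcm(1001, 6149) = 43043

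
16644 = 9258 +7386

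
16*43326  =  693216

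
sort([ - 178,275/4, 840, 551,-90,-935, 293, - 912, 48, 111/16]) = [-935, -912,-178,-90,  111/16,48, 275/4,293,551, 840]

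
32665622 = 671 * 48682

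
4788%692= 636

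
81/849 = 27/283 = 0.10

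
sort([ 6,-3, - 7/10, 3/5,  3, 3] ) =[ - 3, - 7/10,3/5, 3,3,6]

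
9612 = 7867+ 1745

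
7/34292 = 7/34292 = 0.00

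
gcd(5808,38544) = 528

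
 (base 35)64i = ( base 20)IF8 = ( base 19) 11F3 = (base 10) 7508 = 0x1d54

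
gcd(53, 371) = 53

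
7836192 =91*86112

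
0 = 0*27609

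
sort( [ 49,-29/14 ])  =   [ - 29/14,  49 ] 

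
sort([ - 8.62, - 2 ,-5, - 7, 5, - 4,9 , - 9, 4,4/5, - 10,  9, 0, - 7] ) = [ - 10, - 9,-8.62, - 7, - 7, - 5,-4,-2,0, 4/5,4,5, 9,  9 ]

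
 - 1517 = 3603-5120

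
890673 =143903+746770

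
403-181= 222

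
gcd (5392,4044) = 1348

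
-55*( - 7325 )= 402875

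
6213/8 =776 + 5/8 = 776.62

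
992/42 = 23  +  13/21 = 23.62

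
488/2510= 244/1255 = 0.19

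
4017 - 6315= - 2298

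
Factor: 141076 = 2^2*13^1  *2713^1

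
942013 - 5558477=- 4616464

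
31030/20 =3103/2 = 1551.50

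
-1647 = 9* (  -  183 ) 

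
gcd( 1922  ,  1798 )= 62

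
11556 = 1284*9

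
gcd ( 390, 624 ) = 78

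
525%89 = 80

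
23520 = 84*280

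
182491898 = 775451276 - 592959378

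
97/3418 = 97/3418= 0.03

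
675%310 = 55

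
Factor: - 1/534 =-2^( - 1 )*3^ ( - 1)*89^( -1)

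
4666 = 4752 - 86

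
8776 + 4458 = 13234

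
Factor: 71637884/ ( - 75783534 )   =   - 35818942/37891767 = - 2^1*3^( - 1 )*53^(-1 )* 4051^1 * 4421^1*238313^( - 1 )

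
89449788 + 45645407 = 135095195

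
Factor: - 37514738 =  - 2^1*18757369^1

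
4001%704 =481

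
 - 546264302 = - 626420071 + 80155769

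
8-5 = 3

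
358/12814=179/6407= 0.03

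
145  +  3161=3306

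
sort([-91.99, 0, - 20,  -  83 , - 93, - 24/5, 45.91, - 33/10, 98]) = [ - 93, - 91.99, - 83,-20 , -24/5,  -  33/10, 0, 45.91,98]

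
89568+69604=159172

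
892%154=122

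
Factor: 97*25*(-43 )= -5^2 * 43^1*97^1=- 104275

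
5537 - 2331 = 3206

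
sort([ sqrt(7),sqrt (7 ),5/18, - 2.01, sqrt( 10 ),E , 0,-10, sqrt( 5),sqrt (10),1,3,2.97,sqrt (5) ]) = [ - 10, - 2.01,0,5/18,1, sqrt(5),sqrt( 5),sqrt( 7),sqrt( 7) , E,2.97,3, sqrt (10 ),sqrt( 10 )] 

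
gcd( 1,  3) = 1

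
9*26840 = 241560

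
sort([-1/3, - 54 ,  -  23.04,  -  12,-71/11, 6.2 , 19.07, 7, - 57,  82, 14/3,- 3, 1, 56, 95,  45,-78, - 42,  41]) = [-78,  -  57, - 54, - 42, - 23.04, - 12,  -  71/11, - 3, - 1/3, 1,14/3 , 6.2, 7, 19.07,41,45, 56 , 82,95 ]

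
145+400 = 545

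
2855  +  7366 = 10221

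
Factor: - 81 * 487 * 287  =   - 11321289 = - 3^4*7^1*41^1*487^1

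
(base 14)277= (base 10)497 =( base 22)10D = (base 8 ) 761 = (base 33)F2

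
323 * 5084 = 1642132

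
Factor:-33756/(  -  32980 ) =3^1*5^(-1)*17^( - 1)*29^1 =87/85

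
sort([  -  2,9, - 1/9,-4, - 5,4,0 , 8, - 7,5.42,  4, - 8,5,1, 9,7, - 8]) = [ - 8, - 8, - 7  , - 5,-4,- 2, - 1/9,0,1,4,4, 5, 5.42,7,8,9, 9 ]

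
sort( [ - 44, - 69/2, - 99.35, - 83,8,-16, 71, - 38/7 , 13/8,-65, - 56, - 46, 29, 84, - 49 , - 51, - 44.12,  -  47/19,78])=[ - 99.35, - 83,-65, - 56, - 51,- 49, - 46, - 44.12, - 44, -69/2,-16,  -  38/7 , -47/19,  13/8,8,29,  71,78, 84] 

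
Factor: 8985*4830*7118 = 2^2*3^2*5^2*7^1 * 23^1*599^1 * 3559^1  =  308903760900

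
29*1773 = 51417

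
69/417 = 23/139 = 0.17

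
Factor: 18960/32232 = 2^1*5^1*17^( - 1 ) = 10/17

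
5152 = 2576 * 2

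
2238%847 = 544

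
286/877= 286/877  =  0.33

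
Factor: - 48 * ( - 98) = 2^5 *3^1*7^2 = 4704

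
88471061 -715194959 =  - 626723898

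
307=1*307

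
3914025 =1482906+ 2431119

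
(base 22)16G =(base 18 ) 1h2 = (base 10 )632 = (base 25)107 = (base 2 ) 1001111000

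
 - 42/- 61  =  42/61 = 0.69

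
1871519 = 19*98501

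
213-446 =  - 233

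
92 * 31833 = 2928636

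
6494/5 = 1298 + 4/5 = 1298.80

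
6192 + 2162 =8354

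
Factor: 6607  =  6607^1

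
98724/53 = 98724/53 = 1862.72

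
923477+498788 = 1422265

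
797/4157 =797/4157 = 0.19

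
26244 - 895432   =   - 869188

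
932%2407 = 932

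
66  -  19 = 47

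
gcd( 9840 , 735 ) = 15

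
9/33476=9/33476 = 0.00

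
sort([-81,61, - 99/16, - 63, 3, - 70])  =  [ - 81, - 70, - 63,-99/16,3,  61] 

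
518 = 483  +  35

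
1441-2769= - 1328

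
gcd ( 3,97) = 1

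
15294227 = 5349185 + 9945042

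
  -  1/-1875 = 1/1875  =  0.00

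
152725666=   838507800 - 685782134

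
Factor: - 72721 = -11^2*601^1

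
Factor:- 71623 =-67^1*1069^1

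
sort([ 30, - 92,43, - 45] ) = [ - 92 , -45,30 , 43 ] 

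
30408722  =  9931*3062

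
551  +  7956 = 8507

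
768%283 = 202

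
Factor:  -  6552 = -2^3*3^2*7^1*13^1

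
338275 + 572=338847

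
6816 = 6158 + 658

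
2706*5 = 13530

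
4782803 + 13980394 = 18763197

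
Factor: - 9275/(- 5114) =2^( - 1)*5^2*7^1*53^1 *2557^(  -  1)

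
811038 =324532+486506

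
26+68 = 94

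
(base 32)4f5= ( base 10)4581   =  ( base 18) e29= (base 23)8f4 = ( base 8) 10745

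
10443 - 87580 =-77137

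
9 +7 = 16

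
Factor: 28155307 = 241^1*116827^1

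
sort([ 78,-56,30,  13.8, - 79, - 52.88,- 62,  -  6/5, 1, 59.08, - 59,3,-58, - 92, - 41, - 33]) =[ - 92, -79, - 62, - 59, - 58,-56, - 52.88, - 41, - 33, - 6/5 , 1, 3, 13.8, 30,59.08, 78]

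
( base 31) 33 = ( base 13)75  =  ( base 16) 60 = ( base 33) 2U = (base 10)96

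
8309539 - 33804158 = -25494619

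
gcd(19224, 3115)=89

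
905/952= 905/952  =  0.95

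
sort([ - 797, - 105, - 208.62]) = [- 797 , - 208.62, - 105]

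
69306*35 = 2425710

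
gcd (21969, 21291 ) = 3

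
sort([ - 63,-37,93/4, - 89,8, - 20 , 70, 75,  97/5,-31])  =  [ - 89, - 63, -37 ,-31 ,-20,  8, 97/5,  93/4,70, 75]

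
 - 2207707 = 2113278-4320985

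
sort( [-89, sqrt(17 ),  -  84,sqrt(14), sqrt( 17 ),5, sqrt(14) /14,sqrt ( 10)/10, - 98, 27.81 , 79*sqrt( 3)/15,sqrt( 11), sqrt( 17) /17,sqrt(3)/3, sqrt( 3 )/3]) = [ - 98 , - 89 ,-84,sqrt(17)/17, sqrt(14) /14 , sqrt( 10 ) /10 , sqrt( 3 )/3,sqrt( 3)/3 , sqrt( 11),sqrt(14),sqrt(  17 ), sqrt(17),5,79*sqrt( 3 )/15 , 27.81] 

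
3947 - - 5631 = 9578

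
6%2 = 0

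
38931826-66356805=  - 27424979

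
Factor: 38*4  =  2^3*19^1=   152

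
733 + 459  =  1192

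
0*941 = 0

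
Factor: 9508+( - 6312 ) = 2^2*17^1*47^1 =3196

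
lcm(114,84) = 1596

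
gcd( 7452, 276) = 276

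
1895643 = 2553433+-657790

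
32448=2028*16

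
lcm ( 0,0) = 0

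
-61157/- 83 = 61157/83 = 736.83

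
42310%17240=7830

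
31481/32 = 31481/32 = 983.78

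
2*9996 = 19992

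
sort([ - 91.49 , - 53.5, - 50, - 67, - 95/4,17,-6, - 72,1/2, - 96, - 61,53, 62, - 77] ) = [ - 96,  -  91.49,- 77, - 72, - 67, - 61,-53.5,  -  50, - 95/4, - 6,1/2,17,  53 , 62]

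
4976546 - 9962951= - 4986405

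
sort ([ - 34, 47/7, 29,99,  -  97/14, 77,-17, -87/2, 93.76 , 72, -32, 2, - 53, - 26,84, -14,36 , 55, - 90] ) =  [ -90,-53, - 87/2, - 34, -32, - 26,  -  17, - 14, -97/14, 2,  47/7, 29, 36 , 55, 72,77,84,93.76, 99] 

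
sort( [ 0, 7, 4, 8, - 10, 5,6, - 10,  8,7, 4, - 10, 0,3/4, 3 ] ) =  [ - 10,-10, - 10, 0, 0, 3/4,3,4,4, 5, 6,7, 7,8, 8]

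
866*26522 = 22968052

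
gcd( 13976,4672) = 8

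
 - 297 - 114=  - 411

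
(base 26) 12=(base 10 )28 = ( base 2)11100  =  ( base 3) 1001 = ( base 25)13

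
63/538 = 63/538 = 0.12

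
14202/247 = 14202/247 = 57.50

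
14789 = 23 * 643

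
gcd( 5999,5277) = 1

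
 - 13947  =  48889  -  62836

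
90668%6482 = 6402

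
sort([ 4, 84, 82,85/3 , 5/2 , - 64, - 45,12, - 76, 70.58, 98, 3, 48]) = [ -76,  -  64, -45,5/2,3, 4, 12,85/3, 48 , 70.58, 82 , 84, 98]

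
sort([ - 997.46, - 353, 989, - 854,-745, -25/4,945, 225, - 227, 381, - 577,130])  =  [ - 997.46, - 854, - 745, - 577,  -  353, - 227,  -  25/4, 130,225,  381,945,989]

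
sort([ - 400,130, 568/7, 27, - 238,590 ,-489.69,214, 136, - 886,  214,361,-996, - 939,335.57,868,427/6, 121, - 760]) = [ - 996, - 939, - 886, - 760, -489.69, - 400, - 238, 27,427/6, 568/7, 121,130,136 , 214,214,335.57,361,590,868]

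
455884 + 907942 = 1363826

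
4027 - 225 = 3802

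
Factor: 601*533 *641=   13^1*41^1*601^1*641^1 = 205333453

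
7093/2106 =7093/2106 = 3.37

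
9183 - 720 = 8463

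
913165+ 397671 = 1310836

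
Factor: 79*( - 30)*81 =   -  191970 = - 2^1*3^5*5^1 * 79^1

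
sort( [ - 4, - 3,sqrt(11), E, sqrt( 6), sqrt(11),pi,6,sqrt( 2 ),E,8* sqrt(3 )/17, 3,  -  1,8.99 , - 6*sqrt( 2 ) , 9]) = [ - 6*sqrt(2), - 4, - 3, - 1,8*sqrt( 3)/17, sqrt( 2),  sqrt( 6), E , E, 3,pi,sqrt( 11),sqrt(11),6, 8.99,  9 ]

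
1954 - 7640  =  -5686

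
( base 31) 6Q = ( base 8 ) 324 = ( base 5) 1322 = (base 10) 212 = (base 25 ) 8C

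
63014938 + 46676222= 109691160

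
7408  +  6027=13435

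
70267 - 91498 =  - 21231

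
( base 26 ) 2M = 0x4a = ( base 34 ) 26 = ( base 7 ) 134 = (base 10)74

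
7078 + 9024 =16102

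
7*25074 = 175518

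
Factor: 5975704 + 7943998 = 13919702 = 2^1*17^1*43^1*9521^1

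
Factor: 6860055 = 3^1*5^1 * 53^1*8629^1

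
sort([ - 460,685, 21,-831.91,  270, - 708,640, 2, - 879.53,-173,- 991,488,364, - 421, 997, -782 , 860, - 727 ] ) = [ -991,-879.53, - 831.91 , - 782, - 727, -708,-460, -421,  -  173 , 2,21,  270,364, 488,  640,685,  860,  997] 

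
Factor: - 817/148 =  - 2^(-2)*19^1*37^ ( - 1) * 43^1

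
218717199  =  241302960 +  - 22585761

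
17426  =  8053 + 9373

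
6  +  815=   821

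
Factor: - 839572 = -2^2*19^1*11047^1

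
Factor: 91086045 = 3^1*5^1*37^1*337^1*487^1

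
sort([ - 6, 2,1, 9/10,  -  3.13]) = [ - 6, - 3.13, 9/10,  1, 2]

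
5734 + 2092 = 7826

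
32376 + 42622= 74998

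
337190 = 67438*5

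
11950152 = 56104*213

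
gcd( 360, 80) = 40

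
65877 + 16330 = 82207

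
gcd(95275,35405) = 5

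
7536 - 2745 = 4791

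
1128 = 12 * 94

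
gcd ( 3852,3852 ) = 3852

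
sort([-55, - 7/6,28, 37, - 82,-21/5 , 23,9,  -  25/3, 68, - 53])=[- 82,- 55, - 53, - 25/3, - 21/5,  -  7/6, 9, 23, 28, 37 , 68 ] 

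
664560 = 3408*195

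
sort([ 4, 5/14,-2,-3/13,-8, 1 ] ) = [ - 8, - 2, - 3/13, 5/14, 1, 4]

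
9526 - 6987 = 2539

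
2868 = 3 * 956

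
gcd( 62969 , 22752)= 1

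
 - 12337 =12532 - 24869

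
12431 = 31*401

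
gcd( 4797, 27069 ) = 3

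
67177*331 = 22235587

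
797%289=219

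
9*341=3069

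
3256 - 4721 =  - 1465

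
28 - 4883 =-4855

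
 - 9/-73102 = 9/73102 = 0.00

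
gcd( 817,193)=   1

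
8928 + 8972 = 17900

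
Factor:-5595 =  -3^1*5^1*373^1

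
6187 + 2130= 8317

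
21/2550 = 7/850 = 0.01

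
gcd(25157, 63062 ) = 1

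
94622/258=47311/129 = 366.75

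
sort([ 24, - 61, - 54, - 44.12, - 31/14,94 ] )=[ - 61, - 54, - 44.12,-31/14, 24,  94 ] 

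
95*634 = 60230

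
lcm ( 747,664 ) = 5976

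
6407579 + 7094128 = 13501707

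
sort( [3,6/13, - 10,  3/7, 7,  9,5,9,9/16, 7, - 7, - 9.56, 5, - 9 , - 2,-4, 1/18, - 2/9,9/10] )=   [ - 10, - 9.56, - 9 , - 7,-4, - 2,-2/9,1/18,3/7, 6/13,9/16, 9/10,3 , 5,  5,  7,7,9, 9 ]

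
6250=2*3125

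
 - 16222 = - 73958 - -57736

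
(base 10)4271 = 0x10AF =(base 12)257B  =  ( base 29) 528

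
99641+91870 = 191511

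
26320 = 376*70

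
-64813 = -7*9259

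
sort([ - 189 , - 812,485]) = [ - 812, - 189, 485 ]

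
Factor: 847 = 7^1*11^2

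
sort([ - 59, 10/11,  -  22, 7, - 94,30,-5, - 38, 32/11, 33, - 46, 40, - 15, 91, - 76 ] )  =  [ - 94, -76,-59, - 46, - 38, - 22, - 15, - 5, 10/11,  32/11, 7 , 30,  33, 40,91]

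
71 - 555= - 484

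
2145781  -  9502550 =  - 7356769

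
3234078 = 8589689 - 5355611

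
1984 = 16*124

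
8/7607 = 8/7607 = 0.00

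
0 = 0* 69512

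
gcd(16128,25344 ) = 2304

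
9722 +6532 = 16254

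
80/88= 10/11 = 0.91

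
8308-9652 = -1344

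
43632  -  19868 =23764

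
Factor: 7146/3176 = 9/4 = 2^ ( - 2) *3^2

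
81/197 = 81/197 = 0.41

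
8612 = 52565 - 43953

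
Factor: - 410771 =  - 17^1*73^1*331^1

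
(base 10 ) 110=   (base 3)11002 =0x6e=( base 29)3n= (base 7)215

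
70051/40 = 1751+11/40 = 1751.28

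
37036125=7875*4703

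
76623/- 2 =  - 38312 +1/2 = -38311.50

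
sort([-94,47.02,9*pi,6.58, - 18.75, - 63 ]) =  [ - 94,- 63, - 18.75, 6.58,  9*pi,47.02 ] 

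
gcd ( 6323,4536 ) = 1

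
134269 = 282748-148479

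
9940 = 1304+8636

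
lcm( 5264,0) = 0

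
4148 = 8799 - 4651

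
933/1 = 933 = 933.00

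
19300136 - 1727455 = 17572681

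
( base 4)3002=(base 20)9e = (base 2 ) 11000010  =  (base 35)5j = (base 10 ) 194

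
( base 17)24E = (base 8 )1224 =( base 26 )PA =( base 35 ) iu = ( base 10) 660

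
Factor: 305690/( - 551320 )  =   - 2^( - 2) *179^( - 1 )*397^1=- 397/716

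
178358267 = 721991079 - 543632812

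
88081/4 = 88081/4=22020.25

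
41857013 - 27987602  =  13869411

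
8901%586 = 111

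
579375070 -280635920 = 298739150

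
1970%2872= 1970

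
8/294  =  4/147 = 0.03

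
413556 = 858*482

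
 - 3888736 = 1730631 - 5619367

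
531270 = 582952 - 51682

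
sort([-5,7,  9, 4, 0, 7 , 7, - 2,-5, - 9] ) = [ - 9, - 5, - 5, - 2,0, 4,7, 7, 7, 9] 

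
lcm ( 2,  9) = 18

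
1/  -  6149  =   - 1 + 6148/6149 = - 0.00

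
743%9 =5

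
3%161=3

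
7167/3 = 2389 =2389.00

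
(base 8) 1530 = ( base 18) 2BA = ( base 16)358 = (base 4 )31120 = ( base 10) 856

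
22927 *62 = 1421474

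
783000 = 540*1450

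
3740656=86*43496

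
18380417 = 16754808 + 1625609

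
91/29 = 91/29 = 3.14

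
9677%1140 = 557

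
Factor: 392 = 2^3 * 7^2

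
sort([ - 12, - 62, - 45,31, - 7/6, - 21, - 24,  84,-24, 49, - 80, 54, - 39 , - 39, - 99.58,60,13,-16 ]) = [ -99.58,  -  80,- 62, - 45 , - 39, - 39 , - 24, - 24, - 21,- 16, - 12, - 7/6, 13,  31,49,  54,60,84] 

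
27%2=1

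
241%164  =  77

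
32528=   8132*4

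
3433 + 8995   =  12428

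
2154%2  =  0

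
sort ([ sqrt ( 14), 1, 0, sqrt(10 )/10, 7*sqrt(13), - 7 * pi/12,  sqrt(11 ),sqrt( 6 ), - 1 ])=[ - 7 * pi/12, - 1,  0, sqrt( 10 ) /10,1, sqrt(6 ), sqrt (11 ),  sqrt(14),  7 * sqrt( 13)] 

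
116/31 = 3+23/31 = 3.74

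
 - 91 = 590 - 681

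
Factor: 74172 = 2^2*3^1*7^1*883^1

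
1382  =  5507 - 4125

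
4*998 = 3992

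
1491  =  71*21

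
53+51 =104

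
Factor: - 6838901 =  - 1093^1 * 6257^1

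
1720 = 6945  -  5225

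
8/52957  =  8/52957 =0.00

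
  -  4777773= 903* ( - 5291)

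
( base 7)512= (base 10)254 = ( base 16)fe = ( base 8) 376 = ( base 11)211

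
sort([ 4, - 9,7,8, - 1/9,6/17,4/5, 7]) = [ - 9,-1/9,6/17,4/5,  4,  7, 7,8]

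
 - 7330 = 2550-9880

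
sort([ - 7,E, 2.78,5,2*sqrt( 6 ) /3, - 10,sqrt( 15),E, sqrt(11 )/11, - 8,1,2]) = [ - 10, -8, - 7,sqrt( 11 )/11,1, 2*sqrt( 6) /3, 2,E,E,2.78,sqrt( 15),5 ]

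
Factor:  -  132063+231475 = 2^2 * 29^1*857^1= 99412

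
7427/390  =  7427/390 =19.04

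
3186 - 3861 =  - 675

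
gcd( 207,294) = 3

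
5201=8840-3639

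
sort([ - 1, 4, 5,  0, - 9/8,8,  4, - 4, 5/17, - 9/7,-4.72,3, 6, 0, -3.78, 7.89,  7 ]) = [ - 4.72,-4, - 3.78, - 9/7, - 9/8, - 1, 0,0, 5/17, 3,4, 4, 5,6, 7, 7.89,8 ]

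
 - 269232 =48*( - 5609)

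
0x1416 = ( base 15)17CC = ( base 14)1c34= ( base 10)5142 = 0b1010000010110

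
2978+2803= 5781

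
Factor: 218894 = 2^1 *13^1*8419^1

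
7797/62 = 125 + 47/62= 125.76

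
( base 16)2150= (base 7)33602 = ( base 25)DG3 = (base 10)8528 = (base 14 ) 3172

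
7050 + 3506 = 10556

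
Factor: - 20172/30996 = -3^( - 2)*7^( - 1) * 41^1 = -  41/63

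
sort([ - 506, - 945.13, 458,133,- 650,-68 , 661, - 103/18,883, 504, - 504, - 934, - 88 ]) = [ - 945.13  , - 934,  -  650, - 506, - 504,-88, - 68, - 103/18 , 133, 458,  504 , 661, 883 ] 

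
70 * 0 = 0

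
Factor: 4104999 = 3^7*1877^1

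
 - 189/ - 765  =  21/85 = 0.25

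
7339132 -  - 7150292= 14489424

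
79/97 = 79/97 = 0.81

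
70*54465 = 3812550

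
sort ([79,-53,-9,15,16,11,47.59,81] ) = [ - 53, - 9, 11,15,16,47.59,79 , 81]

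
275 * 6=1650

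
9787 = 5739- - 4048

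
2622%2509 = 113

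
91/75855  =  7/5835 = 0.00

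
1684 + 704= 2388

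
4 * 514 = 2056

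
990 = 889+101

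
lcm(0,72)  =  0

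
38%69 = 38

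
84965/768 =84965/768 =110.63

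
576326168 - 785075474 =  -  208749306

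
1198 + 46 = 1244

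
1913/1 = 1913=1913.00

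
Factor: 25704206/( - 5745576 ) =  - 2^( - 2 )*3^(- 1)*11^1 * 41^( - 1)*47^1 *5839^ (-1)*24859^1 = -  12852103/2872788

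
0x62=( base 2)1100010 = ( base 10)98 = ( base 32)32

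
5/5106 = 5/5106 = 0.00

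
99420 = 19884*5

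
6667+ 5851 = 12518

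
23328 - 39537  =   - 16209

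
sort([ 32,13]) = [ 13, 32 ] 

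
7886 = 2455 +5431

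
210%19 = 1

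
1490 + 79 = 1569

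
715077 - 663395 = 51682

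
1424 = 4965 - 3541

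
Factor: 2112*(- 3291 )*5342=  - 37130062464  =  - 2^7 * 3^2*11^1*1097^1*2671^1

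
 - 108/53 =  - 108/53=- 2.04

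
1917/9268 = 1917/9268  =  0.21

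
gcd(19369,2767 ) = 2767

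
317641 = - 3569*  ( - 89)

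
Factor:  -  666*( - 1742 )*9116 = 2^4*3^2*13^1*37^1  *  43^1*53^1*67^1 = 10576127952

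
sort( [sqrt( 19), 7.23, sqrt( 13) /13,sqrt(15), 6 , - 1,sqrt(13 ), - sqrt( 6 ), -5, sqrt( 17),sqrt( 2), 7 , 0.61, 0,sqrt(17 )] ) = [-5, - sqrt( 6 ) ,-1,0,  sqrt( 13) /13, 0.61 , sqrt( 2 ), sqrt( 13 ), sqrt( 15) , sqrt( 17),sqrt(17) , sqrt (19) , 6, 7, 7.23] 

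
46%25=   21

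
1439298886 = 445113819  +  994185067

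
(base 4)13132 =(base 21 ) 11G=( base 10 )478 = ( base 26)ia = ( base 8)736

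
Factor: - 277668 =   -  2^2* 3^4*857^1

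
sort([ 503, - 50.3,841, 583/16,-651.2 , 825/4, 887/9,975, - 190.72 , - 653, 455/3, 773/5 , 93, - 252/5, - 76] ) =[-653 , - 651.2, - 190.72, - 76, - 252/5, - 50.3,583/16,93,887/9,455/3,773/5, 825/4,503,  841, 975]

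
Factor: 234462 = 2^1*3^1 * 23^1*1699^1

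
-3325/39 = -3325/39 = - 85.26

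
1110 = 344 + 766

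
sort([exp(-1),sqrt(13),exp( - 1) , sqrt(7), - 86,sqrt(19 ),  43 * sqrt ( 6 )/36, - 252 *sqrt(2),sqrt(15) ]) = [ - 252*sqrt(2 ),-86,exp(-1) , exp(-1 ),sqrt(7), 43*sqrt( 6) /36, sqrt( 13),sqrt (15),sqrt(19 ) ]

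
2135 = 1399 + 736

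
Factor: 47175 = 3^1*5^2*17^1 * 37^1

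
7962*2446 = 19475052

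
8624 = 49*176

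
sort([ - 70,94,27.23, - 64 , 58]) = [ - 70, -64,  27.23,58,94 ]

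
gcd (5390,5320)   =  70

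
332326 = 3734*89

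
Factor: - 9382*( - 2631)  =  2^1*3^1*877^1*4691^1= 24684042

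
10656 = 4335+6321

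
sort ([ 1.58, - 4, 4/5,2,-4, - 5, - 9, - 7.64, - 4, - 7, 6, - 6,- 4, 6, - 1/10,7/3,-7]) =[-9, - 7.64, - 7, - 7  , - 6, - 5, - 4,  -  4, - 4, - 4, - 1/10, 4/5,1.58,2, 7/3,6, 6] 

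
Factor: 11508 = 2^2*3^1 * 7^1*137^1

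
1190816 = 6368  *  187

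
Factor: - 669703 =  - 47^1*14249^1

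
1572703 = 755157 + 817546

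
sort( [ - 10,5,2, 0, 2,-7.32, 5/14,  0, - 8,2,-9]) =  [ - 10,-9, - 8,-7.32, 0,0,5/14 , 2, 2,2,5] 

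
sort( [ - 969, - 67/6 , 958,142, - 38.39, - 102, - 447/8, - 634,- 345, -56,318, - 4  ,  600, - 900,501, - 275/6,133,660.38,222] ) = [  -  969, - 900, - 634, - 345, - 102, - 56, - 447/8, - 275/6, -38.39, - 67/6, - 4,  133, 142, 222,318,501,600,  660.38, 958 ] 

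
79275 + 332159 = 411434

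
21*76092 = 1597932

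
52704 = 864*61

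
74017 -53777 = 20240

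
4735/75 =947/15 = 63.13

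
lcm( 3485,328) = 27880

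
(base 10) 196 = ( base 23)8C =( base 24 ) 84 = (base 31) 6A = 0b11000100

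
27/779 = 27/779 = 0.03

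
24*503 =12072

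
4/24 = 1/6 = 0.17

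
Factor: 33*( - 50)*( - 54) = 2^2  *  3^4*5^2 *11^1 = 89100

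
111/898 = 111/898  =  0.12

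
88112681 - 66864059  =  21248622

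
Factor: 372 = 2^2  *  3^1*31^1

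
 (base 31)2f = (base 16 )4D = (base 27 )2n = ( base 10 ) 77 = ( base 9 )85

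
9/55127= 9/55127 = 0.00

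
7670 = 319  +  7351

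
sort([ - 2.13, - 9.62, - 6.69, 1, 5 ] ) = [ - 9.62, - 6.69,-2.13, 1, 5 ]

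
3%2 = 1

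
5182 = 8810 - 3628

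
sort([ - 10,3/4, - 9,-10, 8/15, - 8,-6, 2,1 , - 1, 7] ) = [-10, - 10, - 9, - 8, - 6,  -  1,  8/15,3/4,1, 2 , 7 ] 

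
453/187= 453/187 = 2.42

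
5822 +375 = 6197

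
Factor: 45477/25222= 2^(-1 )*3^2*31^1*163^1*12611^( - 1 )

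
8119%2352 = 1063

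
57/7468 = 57/7468 =0.01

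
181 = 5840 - 5659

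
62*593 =36766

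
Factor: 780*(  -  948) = -2^4*3^2*5^1*13^1*79^1 = - 739440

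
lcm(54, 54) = 54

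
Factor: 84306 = 2^1*3^1  *  14051^1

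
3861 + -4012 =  - 151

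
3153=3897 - 744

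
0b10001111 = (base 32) 4f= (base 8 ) 217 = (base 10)143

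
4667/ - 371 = -13 + 156/371 = -  12.58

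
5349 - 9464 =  - 4115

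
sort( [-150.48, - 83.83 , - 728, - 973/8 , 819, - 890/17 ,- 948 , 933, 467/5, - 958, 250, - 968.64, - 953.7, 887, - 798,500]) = [-968.64, - 958,-953.7, - 948, - 798, - 728, - 150.48,- 973/8, - 83.83, - 890/17,467/5,250,  500,819, 887, 933]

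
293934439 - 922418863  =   - 628484424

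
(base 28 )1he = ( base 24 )252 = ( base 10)1274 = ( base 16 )4FA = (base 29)1er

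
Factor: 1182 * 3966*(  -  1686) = -7903651032= -2^3 * 3^3* 197^1 * 281^1*661^1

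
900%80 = 20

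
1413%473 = 467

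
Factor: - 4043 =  - 13^1*311^1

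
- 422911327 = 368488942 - 791400269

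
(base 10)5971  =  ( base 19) GA5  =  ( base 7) 23260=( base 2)1011101010011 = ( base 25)9dl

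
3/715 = 3/715  =  0.00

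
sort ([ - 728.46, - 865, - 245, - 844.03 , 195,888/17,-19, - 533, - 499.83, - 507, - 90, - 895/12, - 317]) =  [ - 865, - 844.03, - 728.46,-533 , - 507, - 499.83,-317 , - 245 , - 90, - 895/12, - 19, 888/17,  195]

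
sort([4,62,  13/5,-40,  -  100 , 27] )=[ - 100,-40, 13/5, 4, 27,62 ]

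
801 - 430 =371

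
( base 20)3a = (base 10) 70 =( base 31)28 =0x46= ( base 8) 106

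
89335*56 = 5002760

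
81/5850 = 9/650= 0.01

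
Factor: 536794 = 2^1*239^1*1123^1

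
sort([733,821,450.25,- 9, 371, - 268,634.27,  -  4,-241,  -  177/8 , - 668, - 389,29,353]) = [ - 668, - 389, -268, - 241, - 177/8, - 9, - 4 , 29, 353,371,450.25,634.27,733, 821]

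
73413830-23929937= 49483893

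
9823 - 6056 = 3767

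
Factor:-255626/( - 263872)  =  2^( - 5 ) * 31^1 =31/32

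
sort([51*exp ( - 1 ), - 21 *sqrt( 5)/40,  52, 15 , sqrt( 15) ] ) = [ - 21*sqrt(5 )/40,sqrt(15),15, 51*exp ( - 1 ), 52] 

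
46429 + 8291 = 54720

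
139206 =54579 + 84627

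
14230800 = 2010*7080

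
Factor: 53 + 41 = 2^1*47^1 = 94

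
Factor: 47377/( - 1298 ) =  - 73/2 = - 2^ ( - 1)*73^1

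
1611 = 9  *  179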